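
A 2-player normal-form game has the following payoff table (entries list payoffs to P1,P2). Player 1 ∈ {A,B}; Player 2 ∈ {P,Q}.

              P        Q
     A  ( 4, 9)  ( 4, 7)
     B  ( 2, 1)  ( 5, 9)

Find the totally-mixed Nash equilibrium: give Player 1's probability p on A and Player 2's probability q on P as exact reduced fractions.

P1 indiff ⇒ q·4+(1-q)·4 = q·2+(1-q)·5 ⇒ q(2) = (1-q)(1) ⇒ q = 1/3
P2 indiff ⇒ p·9+(1-p)·1 = p·7+(1-p)·9 ⇒ p(2) = (1-p)(8) ⇒ p = 4/5

(p,q) = (4/5, 1/3)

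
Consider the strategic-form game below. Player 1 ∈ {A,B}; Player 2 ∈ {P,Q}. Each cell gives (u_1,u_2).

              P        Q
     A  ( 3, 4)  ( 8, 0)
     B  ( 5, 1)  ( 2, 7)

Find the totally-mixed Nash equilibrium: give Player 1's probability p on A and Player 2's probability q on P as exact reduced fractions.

P1 indiff ⇒ q·3+(1-q)·8 = q·5+(1-q)·2 ⇒ q(-2) = (1-q)(-6) ⇒ q = 3/4
P2 indiff ⇒ p·4+(1-p)·1 = p·0+(1-p)·7 ⇒ p(4) = (1-p)(6) ⇒ p = 3/5

P1 mixes 3/5 on A; P2 mixes 3/4 on P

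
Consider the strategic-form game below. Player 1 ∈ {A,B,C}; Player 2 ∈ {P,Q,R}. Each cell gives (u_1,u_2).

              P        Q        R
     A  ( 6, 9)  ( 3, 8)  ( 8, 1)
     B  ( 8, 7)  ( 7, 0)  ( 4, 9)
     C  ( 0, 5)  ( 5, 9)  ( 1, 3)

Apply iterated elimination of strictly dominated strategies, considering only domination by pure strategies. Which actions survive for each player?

Survivors P1:{A,B} P2:{P,R}

P1 drop C (B beats it: P:8>0 Q:7>5 R:4>1)
P2 drop Q (P beats it: A:9>8 B:7>0)
P1→{A,B} P2→{P,R}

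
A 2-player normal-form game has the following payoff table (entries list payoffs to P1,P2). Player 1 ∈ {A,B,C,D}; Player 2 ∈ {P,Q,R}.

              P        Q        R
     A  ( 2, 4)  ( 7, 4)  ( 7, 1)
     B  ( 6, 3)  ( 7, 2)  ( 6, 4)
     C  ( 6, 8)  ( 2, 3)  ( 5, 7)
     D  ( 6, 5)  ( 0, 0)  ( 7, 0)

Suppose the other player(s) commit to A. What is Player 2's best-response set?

argmax u_2 = {P,Q}

u_2(P vs A) = 4
u_2(Q vs A) = 4
u_2(R vs A) = 1
max payoff 4 at {P,Q}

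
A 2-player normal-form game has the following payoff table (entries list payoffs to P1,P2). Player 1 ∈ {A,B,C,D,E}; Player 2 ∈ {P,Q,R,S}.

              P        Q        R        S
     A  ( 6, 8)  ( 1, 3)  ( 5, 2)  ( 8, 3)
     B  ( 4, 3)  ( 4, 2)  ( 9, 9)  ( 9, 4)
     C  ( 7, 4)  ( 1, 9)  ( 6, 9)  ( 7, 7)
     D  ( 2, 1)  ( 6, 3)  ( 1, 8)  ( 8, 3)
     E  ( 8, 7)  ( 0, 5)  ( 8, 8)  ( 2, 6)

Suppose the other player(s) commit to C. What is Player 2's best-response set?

u_2(P vs C) = 4
u_2(Q vs C) = 9
u_2(R vs C) = 9
u_2(S vs C) = 7
max payoff 9 at {Q,R}

BR_2 = {Q,R}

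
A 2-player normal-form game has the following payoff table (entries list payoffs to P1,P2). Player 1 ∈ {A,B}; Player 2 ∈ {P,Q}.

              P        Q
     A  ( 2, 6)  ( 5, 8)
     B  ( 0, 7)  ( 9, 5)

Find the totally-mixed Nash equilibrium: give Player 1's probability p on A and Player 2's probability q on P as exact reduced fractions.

(p,q) = (1/2, 2/3)

P1 indiff ⇒ q·2+(1-q)·5 = q·0+(1-q)·9 ⇒ q(2) = (1-q)(4) ⇒ q = 2/3
P2 indiff ⇒ p·6+(1-p)·7 = p·8+(1-p)·5 ⇒ p(-2) = (1-p)(-2) ⇒ p = 1/2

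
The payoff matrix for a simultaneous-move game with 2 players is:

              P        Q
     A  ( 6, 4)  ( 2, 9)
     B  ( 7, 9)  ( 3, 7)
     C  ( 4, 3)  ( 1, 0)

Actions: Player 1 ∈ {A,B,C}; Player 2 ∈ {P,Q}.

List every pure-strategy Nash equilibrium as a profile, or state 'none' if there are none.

(A,P): not NE [P1→B gives 7>6; P2→Q gives 9>4]
(A,Q): not NE [P1→B gives 3>2]
(B,P): NE
(B,Q): not NE [P2→P gives 9>7]
(C,P): not NE [P1→B gives 7>4]
(C,Q): not NE [P1→B gives 3>1; P2→P gives 3>0]

Nash profiles: (B,P)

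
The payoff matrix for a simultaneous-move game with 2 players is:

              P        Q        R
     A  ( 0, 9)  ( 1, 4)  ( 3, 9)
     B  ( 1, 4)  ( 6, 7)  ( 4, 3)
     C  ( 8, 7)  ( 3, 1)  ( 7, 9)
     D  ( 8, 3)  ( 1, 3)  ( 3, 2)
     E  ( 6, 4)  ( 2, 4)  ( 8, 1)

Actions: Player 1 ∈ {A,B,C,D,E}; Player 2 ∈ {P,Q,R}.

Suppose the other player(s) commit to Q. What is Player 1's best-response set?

P1 best: {B}

u_1(A vs Q) = 1
u_1(B vs Q) = 6
u_1(C vs Q) = 3
u_1(D vs Q) = 1
u_1(E vs Q) = 2
max payoff 6 at {B}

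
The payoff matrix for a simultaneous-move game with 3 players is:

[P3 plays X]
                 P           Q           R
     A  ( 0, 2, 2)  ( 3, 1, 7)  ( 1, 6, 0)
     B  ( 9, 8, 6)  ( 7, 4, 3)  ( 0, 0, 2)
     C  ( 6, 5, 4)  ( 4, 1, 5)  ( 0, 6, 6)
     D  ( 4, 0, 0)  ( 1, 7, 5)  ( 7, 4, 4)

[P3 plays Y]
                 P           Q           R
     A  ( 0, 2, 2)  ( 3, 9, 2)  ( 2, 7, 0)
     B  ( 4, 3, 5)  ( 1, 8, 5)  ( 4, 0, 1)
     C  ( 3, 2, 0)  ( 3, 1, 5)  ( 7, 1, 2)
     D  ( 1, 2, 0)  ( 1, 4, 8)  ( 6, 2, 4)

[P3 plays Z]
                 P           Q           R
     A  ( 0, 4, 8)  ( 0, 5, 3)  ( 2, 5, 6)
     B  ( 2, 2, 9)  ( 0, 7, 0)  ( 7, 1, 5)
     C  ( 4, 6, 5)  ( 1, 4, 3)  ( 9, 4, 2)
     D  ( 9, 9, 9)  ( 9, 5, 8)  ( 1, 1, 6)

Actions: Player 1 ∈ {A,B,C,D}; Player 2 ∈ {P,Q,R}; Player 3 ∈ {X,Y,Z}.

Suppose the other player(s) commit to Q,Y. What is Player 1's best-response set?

u_1(A vs Q,Y) = 3
u_1(B vs Q,Y) = 1
u_1(C vs Q,Y) = 3
u_1(D vs Q,Y) = 1
max payoff 3 at {A,C}

P1 best: {A,C}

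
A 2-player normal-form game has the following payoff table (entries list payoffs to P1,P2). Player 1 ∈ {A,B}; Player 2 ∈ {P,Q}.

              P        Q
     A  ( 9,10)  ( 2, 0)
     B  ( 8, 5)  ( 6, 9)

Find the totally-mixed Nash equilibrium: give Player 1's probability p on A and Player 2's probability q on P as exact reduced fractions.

P1 indiff ⇒ q·9+(1-q)·2 = q·8+(1-q)·6 ⇒ q(1) = (1-q)(4) ⇒ q = 4/5
P2 indiff ⇒ p·10+(1-p)·5 = p·0+(1-p)·9 ⇒ p(10) = (1-p)(4) ⇒ p = 2/7

P1 mixes 2/7 on A; P2 mixes 4/5 on P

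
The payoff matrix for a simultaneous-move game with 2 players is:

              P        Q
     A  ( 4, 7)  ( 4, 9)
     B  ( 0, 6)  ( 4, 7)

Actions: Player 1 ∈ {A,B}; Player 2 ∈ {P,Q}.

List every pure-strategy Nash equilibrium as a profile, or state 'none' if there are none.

PSNE = {(A,Q), (B,Q)}

(A,P): not NE [P2→Q gives 9>7]
(A,Q): NE
(B,P): not NE [P1→A gives 4>0; P2→Q gives 7>6]
(B,Q): NE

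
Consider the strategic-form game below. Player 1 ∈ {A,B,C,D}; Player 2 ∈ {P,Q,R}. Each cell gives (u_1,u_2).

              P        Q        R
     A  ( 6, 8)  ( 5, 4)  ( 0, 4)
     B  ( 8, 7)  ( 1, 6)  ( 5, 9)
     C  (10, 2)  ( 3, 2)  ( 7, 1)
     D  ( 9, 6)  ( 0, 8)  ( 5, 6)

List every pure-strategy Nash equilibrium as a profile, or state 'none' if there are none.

(A,P): not NE [P1→C gives 10>6]
(A,Q): not NE [P2→P gives 8>4]
(A,R): not NE [P1→C gives 7>0; P2→P gives 8>4]
(B,P): not NE [P1→C gives 10>8; P2→R gives 9>7]
(B,Q): not NE [P1→A gives 5>1; P2→R gives 9>6]
(B,R): not NE [P1→C gives 7>5]
(C,P): NE
(C,Q): not NE [P1→A gives 5>3]
(C,R): not NE [P2→Q gives 2>1]
(D,P): not NE [P1→C gives 10>9; P2→Q gives 8>6]
(D,Q): not NE [P1→A gives 5>0]
(D,R): not NE [P1→C gives 7>5; P2→Q gives 8>6]

Nash profiles: (C,P)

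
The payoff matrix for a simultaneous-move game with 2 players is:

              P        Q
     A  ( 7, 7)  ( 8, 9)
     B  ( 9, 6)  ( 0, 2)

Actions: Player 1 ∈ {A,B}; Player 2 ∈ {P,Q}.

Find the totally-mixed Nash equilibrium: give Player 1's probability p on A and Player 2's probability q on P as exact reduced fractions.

p=2/3, q=4/5

P1 indiff ⇒ q·7+(1-q)·8 = q·9+(1-q)·0 ⇒ q(-2) = (1-q)(-8) ⇒ q = 4/5
P2 indiff ⇒ p·7+(1-p)·6 = p·9+(1-p)·2 ⇒ p(-2) = (1-p)(-4) ⇒ p = 2/3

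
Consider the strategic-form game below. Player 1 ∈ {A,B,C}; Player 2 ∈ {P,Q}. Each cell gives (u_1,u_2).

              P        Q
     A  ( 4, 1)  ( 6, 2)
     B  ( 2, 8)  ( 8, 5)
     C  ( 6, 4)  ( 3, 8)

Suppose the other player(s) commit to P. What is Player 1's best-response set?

BR_1 = {C}

u_1(A vs P) = 4
u_1(B vs P) = 2
u_1(C vs P) = 6
max payoff 6 at {C}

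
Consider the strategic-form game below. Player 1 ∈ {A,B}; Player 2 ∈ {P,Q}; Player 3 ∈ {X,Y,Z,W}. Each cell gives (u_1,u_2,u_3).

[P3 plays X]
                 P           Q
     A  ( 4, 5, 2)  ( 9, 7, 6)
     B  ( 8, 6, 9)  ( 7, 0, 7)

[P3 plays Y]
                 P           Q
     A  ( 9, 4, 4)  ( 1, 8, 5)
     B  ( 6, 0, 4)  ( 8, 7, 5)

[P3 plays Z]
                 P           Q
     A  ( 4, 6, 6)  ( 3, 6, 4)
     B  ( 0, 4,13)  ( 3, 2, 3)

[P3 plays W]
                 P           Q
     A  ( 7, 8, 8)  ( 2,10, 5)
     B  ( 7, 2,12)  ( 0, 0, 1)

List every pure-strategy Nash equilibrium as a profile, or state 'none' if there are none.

(A,P,X): not NE [P1→B gives 8>4; P2→Q gives 7>5; P3→W gives 8>2]
(A,P,Y): not NE [P2→Q gives 8>4; P3→W gives 8>4]
(A,P,Z): not NE [P3→W gives 8>6]
(A,P,W): not NE [P2→Q gives 10>8]
(A,Q,X): NE
(A,Q,Y): not NE [P1→B gives 8>1; P3→X gives 6>5]
(A,Q,Z): not NE [P3→X gives 6>4]
(A,Q,W): not NE [P3→X gives 6>5]
(B,P,X): not NE [P3→Z gives 13>9]
(B,P,Y): not NE [P1→A gives 9>6; P2→Q gives 7>0; P3→Z gives 13>4]
(B,P,Z): not NE [P1→A gives 4>0]
(B,P,W): not NE [P3→Z gives 13>12]
(B,Q,X): not NE [P1→A gives 9>7; P2→P gives 6>0]
(B,Q,Y): not NE [P3→X gives 7>5]
(B,Q,Z): not NE [P2→P gives 4>2; P3→X gives 7>3]
(B,Q,W): not NE [P1→A gives 2>0; P2→P gives 2>0; P3→X gives 7>1]

NE set: (A,Q,X)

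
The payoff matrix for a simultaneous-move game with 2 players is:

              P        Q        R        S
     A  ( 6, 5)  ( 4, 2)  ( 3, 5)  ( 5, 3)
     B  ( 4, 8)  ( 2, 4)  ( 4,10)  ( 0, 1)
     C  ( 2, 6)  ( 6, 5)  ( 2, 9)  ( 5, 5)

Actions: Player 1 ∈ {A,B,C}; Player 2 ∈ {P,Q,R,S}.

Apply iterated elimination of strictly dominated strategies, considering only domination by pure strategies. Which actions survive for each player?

Remaining: P1:{A,B} P2:{P,R}

P2 drop Q (P beats it: A:5>2 B:8>4 C:6>5)
P2 drop S (P beats it: A:5>3 B:8>1 C:6>5)
P1 drop C (A beats it: P:6>2 R:3>2)
P1→{A,B} P2→{P,R}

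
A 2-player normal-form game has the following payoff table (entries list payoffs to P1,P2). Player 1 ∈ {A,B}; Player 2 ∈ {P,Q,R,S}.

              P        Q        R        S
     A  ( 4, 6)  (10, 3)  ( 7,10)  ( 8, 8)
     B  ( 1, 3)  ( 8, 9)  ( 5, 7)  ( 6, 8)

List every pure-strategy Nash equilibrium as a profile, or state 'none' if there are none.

NE set: (A,R)

(A,P): not NE [P2→R gives 10>6]
(A,Q): not NE [P2→R gives 10>3]
(A,R): NE
(A,S): not NE [P2→R gives 10>8]
(B,P): not NE [P1→A gives 4>1; P2→Q gives 9>3]
(B,Q): not NE [P1→A gives 10>8]
(B,R): not NE [P1→A gives 7>5; P2→Q gives 9>7]
(B,S): not NE [P1→A gives 8>6; P2→Q gives 9>8]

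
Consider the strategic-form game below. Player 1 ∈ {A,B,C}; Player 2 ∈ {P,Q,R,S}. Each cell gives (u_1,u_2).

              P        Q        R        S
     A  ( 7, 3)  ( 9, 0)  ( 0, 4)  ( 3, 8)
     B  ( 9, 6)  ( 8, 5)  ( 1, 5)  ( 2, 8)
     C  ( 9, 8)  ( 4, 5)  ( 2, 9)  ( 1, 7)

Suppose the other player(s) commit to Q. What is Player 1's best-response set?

argmax u_1 = {A}

u_1(A vs Q) = 9
u_1(B vs Q) = 8
u_1(C vs Q) = 4
max payoff 9 at {A}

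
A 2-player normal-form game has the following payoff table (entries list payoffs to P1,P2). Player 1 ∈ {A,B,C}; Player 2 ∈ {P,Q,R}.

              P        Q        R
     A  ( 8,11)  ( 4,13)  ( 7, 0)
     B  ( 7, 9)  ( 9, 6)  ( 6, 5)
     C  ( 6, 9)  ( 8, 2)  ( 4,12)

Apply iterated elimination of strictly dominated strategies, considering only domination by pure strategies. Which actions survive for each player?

Remaining: P1:{A,B} P2:{P,Q}

P1 drop C (B beats it: P:7>6 Q:9>8 R:6>4)
P2 drop R (P beats it: A:11>0 B:9>5)
P1→{A,B} P2→{P,Q}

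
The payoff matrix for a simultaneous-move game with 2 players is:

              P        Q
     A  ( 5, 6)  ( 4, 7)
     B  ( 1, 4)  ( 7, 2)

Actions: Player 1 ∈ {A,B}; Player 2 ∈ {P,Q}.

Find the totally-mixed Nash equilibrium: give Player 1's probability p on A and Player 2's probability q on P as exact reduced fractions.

P1 indiff ⇒ q·5+(1-q)·4 = q·1+(1-q)·7 ⇒ q(4) = (1-q)(3) ⇒ q = 3/7
P2 indiff ⇒ p·6+(1-p)·4 = p·7+(1-p)·2 ⇒ p(-1) = (1-p)(-2) ⇒ p = 2/3

(p,q) = (2/3, 3/7)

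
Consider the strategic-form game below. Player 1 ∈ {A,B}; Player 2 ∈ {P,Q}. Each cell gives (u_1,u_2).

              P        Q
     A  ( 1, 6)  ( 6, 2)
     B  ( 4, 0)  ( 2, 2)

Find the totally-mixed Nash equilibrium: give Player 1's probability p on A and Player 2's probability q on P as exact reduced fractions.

P1 mixes 1/3 on A; P2 mixes 4/7 on P

P1 indiff ⇒ q·1+(1-q)·6 = q·4+(1-q)·2 ⇒ q(-3) = (1-q)(-4) ⇒ q = 4/7
P2 indiff ⇒ p·6+(1-p)·0 = p·2+(1-p)·2 ⇒ p(4) = (1-p)(2) ⇒ p = 1/3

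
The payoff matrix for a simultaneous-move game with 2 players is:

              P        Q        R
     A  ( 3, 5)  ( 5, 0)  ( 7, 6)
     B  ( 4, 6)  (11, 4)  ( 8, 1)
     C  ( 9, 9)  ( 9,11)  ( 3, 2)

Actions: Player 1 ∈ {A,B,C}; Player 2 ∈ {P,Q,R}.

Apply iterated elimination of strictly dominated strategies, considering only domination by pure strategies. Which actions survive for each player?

P1 drop A (B beats it: P:4>3 Q:11>5 R:8>7)
P2 drop R (P beats it: B:6>1 C:9>2)
P1→{B,C} P2→{P,Q}

IESDS → P1:{B,C} P2:{P,Q}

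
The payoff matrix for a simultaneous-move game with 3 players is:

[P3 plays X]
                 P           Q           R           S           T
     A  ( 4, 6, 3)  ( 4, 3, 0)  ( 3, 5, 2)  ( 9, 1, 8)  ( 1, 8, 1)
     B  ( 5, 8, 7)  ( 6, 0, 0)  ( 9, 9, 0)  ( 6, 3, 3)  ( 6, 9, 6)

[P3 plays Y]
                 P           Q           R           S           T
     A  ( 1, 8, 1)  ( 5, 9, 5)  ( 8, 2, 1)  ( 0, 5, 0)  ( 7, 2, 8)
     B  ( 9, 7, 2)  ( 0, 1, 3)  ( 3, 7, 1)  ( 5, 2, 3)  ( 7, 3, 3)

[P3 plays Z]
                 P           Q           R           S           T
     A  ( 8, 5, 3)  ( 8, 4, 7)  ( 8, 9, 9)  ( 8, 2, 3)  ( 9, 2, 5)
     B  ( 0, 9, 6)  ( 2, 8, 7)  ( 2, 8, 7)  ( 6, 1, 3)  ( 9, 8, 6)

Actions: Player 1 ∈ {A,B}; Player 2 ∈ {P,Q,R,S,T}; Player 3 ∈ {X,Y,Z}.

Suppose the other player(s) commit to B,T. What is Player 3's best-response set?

u_3(X vs B,T) = 6
u_3(Y vs B,T) = 3
u_3(Z vs B,T) = 6
max payoff 6 at {X,Z}

argmax u_3 = {X,Z}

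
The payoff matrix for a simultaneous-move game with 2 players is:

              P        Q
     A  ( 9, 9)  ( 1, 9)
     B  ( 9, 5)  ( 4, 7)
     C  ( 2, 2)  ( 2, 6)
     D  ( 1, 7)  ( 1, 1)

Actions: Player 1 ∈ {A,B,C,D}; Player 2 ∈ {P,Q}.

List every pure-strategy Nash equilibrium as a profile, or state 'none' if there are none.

NE set: (A,P), (B,Q)

(A,P): NE
(A,Q): not NE [P1→B gives 4>1]
(B,P): not NE [P2→Q gives 7>5]
(B,Q): NE
(C,P): not NE [P1→B gives 9>2; P2→Q gives 6>2]
(C,Q): not NE [P1→B gives 4>2]
(D,P): not NE [P1→B gives 9>1]
(D,Q): not NE [P1→B gives 4>1; P2→P gives 7>1]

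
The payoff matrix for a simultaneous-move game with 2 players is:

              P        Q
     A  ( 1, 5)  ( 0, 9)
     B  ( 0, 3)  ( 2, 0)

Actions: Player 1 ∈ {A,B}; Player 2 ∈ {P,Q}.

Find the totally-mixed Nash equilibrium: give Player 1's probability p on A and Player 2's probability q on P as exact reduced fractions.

P1 indiff ⇒ q·1+(1-q)·0 = q·0+(1-q)·2 ⇒ q(1) = (1-q)(2) ⇒ q = 2/3
P2 indiff ⇒ p·5+(1-p)·3 = p·9+(1-p)·0 ⇒ p(-4) = (1-p)(-3) ⇒ p = 3/7

p=3/7, q=2/3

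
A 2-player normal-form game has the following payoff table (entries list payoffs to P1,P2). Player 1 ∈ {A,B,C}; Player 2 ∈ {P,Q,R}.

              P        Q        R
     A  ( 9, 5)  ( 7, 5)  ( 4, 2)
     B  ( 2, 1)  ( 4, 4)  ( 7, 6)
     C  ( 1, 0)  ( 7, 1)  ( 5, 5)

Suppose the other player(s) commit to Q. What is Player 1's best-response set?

u_1(A vs Q) = 7
u_1(B vs Q) = 4
u_1(C vs Q) = 7
max payoff 7 at {A,C}

BR_1 = {A,C}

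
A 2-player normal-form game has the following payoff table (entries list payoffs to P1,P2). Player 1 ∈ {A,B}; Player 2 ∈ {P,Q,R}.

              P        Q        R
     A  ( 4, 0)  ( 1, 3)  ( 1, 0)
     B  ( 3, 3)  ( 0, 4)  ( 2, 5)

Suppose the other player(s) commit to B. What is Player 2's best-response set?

u_2(P vs B) = 3
u_2(Q vs B) = 4
u_2(R vs B) = 5
max payoff 5 at {R}

argmax u_2 = {R}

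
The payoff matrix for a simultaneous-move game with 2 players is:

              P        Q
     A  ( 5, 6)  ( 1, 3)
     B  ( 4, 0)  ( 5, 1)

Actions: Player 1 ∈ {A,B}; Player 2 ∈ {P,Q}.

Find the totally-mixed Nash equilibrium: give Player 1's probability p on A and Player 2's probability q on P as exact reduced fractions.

p=1/4, q=4/5

P1 indiff ⇒ q·5+(1-q)·1 = q·4+(1-q)·5 ⇒ q(1) = (1-q)(4) ⇒ q = 4/5
P2 indiff ⇒ p·6+(1-p)·0 = p·3+(1-p)·1 ⇒ p(3) = (1-p)(1) ⇒ p = 1/4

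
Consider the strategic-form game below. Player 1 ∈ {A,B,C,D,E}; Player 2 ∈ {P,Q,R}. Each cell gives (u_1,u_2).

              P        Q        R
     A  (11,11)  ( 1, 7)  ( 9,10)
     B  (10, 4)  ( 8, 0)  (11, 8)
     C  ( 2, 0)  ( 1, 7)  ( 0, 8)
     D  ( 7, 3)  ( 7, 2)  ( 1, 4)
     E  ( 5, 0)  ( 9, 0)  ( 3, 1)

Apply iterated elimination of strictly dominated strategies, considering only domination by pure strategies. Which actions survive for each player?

Survivors P1:{A,B} P2:{P,R}

P1 drop C (B beats it: P:10>2 Q:8>1 R:11>0)
P1 drop D (B beats it: P:10>7 Q:8>7 R:11>1)
P2 drop Q (R beats it: A:10>7 B:8>0 E:1>0)
P1 drop E (A beats it: P:11>5 R:9>3)
P1→{A,B} P2→{P,R}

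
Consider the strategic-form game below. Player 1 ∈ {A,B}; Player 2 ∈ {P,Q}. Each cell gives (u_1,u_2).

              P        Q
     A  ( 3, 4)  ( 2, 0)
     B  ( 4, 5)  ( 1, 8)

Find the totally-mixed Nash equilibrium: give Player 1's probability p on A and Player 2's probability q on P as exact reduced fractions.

P1 indiff ⇒ q·3+(1-q)·2 = q·4+(1-q)·1 ⇒ q(-1) = (1-q)(-1) ⇒ q = 1/2
P2 indiff ⇒ p·4+(1-p)·5 = p·0+(1-p)·8 ⇒ p(4) = (1-p)(3) ⇒ p = 3/7

p=3/7, q=1/2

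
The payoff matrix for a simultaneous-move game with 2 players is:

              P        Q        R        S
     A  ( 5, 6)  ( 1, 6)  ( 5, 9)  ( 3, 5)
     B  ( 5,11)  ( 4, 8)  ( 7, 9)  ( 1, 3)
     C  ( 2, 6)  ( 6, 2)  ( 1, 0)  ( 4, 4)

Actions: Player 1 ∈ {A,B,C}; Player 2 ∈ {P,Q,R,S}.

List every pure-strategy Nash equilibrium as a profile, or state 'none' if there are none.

PSNE = {(B,P)}

(A,P): not NE [P2→R gives 9>6]
(A,Q): not NE [P1→C gives 6>1; P2→R gives 9>6]
(A,R): not NE [P1→B gives 7>5]
(A,S): not NE [P1→C gives 4>3; P2→R gives 9>5]
(B,P): NE
(B,Q): not NE [P1→C gives 6>4; P2→P gives 11>8]
(B,R): not NE [P2→P gives 11>9]
(B,S): not NE [P1→C gives 4>1; P2→P gives 11>3]
(C,P): not NE [P1→B gives 5>2]
(C,Q): not NE [P2→P gives 6>2]
(C,R): not NE [P1→B gives 7>1; P2→P gives 6>0]
(C,S): not NE [P2→P gives 6>4]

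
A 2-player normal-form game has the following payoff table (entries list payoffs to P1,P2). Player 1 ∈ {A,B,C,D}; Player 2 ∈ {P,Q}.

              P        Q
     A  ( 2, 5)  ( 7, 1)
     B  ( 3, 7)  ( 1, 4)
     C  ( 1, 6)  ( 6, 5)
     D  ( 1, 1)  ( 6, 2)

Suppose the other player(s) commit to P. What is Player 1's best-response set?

u_1(A vs P) = 2
u_1(B vs P) = 3
u_1(C vs P) = 1
u_1(D vs P) = 1
max payoff 3 at {B}

P1 best: {B}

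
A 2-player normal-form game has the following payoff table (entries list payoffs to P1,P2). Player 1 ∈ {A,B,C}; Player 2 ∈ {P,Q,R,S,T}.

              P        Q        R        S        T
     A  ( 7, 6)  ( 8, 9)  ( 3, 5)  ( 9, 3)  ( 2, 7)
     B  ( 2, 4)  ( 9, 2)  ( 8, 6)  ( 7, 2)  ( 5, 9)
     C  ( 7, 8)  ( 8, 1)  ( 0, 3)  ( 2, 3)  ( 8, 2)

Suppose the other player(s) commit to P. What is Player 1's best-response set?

P1 best: {A,C}

u_1(A vs P) = 7
u_1(B vs P) = 2
u_1(C vs P) = 7
max payoff 7 at {A,C}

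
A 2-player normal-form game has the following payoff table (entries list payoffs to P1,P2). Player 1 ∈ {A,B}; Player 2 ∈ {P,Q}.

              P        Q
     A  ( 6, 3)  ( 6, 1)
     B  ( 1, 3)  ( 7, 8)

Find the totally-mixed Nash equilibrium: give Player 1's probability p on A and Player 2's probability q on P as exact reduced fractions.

P1 indiff ⇒ q·6+(1-q)·6 = q·1+(1-q)·7 ⇒ q(5) = (1-q)(1) ⇒ q = 1/6
P2 indiff ⇒ p·3+(1-p)·3 = p·1+(1-p)·8 ⇒ p(2) = (1-p)(5) ⇒ p = 5/7

(p,q) = (5/7, 1/6)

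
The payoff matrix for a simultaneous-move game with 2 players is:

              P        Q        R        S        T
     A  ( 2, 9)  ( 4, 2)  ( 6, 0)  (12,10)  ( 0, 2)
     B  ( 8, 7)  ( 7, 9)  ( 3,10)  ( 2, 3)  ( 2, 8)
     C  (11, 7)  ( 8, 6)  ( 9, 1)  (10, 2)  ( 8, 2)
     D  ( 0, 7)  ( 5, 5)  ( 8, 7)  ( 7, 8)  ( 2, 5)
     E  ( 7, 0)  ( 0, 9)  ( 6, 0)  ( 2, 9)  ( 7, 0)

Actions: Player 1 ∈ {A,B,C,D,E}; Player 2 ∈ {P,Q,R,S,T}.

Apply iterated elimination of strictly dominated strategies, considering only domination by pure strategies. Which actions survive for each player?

P1 drop B (C beats it: P:11>8 Q:8>7 R:9>3 S:10>2 T:8>2)
P1 drop D (C beats it: P:11>0 Q:8>5 R:9>8 S:10>7 T:8>2)
P1 drop E (C beats it: P:11>7 Q:8>0 R:9>6 S:10>2 T:8>7)
P2 drop Q (P beats it: A:9>2 C:7>6)
P2 drop R (P beats it: A:9>0 C:7>1)
P2 drop T (P beats it: A:9>2 C:7>2)
P1→{A,C} P2→{P,S}

Survivors P1:{A,C} P2:{P,S}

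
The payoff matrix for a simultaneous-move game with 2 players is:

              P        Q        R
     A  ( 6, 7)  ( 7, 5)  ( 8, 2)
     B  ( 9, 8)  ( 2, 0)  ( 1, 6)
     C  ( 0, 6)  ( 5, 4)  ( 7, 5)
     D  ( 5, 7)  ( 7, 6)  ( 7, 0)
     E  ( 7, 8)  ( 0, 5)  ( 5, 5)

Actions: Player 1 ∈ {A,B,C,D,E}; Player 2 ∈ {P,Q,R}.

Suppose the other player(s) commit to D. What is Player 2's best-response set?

u_2(P vs D) = 7
u_2(Q vs D) = 6
u_2(R vs D) = 0
max payoff 7 at {P}

P2 best: {P}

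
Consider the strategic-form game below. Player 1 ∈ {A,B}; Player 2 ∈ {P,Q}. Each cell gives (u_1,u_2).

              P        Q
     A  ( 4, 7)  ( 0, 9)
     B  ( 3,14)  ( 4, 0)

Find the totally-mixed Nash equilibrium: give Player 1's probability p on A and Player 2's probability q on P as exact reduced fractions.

P1 indiff ⇒ q·4+(1-q)·0 = q·3+(1-q)·4 ⇒ q(1) = (1-q)(4) ⇒ q = 4/5
P2 indiff ⇒ p·7+(1-p)·14 = p·9+(1-p)·0 ⇒ p(-2) = (1-p)(-14) ⇒ p = 7/8

(p,q) = (7/8, 4/5)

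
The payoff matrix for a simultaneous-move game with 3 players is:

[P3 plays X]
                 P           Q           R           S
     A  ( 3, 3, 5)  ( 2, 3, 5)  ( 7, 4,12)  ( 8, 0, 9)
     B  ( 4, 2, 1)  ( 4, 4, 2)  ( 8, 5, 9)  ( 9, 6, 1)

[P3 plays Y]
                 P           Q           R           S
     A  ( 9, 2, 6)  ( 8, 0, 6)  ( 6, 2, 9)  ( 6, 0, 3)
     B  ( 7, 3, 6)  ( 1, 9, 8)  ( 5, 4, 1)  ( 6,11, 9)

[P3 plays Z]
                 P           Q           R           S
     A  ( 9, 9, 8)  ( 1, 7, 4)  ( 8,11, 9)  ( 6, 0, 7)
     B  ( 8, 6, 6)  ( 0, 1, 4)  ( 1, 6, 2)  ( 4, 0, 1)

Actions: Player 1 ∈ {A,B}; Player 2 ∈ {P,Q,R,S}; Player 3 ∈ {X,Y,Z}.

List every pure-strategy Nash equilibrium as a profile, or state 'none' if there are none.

(A,P,X): not NE [P1→B gives 4>3; P2→R gives 4>3; P3→Z gives 8>5]
(A,P,Y): not NE [P3→Z gives 8>6]
(A,P,Z): not NE [P2→R gives 11>9]
(A,Q,X): not NE [P1→B gives 4>2; P2→R gives 4>3; P3→Y gives 6>5]
(A,Q,Y): not NE [P2→R gives 2>0]
(A,Q,Z): not NE [P2→R gives 11>7; P3→Y gives 6>4]
(A,R,X): not NE [P1→B gives 8>7]
(A,R,Y): not NE [P3→X gives 12>9]
(A,R,Z): not NE [P3→X gives 12>9]
(A,S,X): not NE [P1→B gives 9>8; P2→R gives 4>0]
(A,S,Y): not NE [P2→R gives 2>0; P3→X gives 9>3]
(A,S,Z): not NE [P2→R gives 11>0; P3→X gives 9>7]
(B,P,X): not NE [P2→S gives 6>2; P3→Z gives 6>1]
(B,P,Y): not NE [P1→A gives 9>7; P2→S gives 11>3]
(B,P,Z): not NE [P1→A gives 9>8]
(B,Q,X): not NE [P2→S gives 6>4; P3→Y gives 8>2]
(B,Q,Y): not NE [P1→A gives 8>1; P2→S gives 11>9]
(B,Q,Z): not NE [P1→A gives 1>0; P2→R gives 6>1; P3→Y gives 8>4]
(B,R,X): not NE [P2→S gives 6>5]
(B,R,Y): not NE [P1→A gives 6>5; P2→S gives 11>4; P3→X gives 9>1]
(B,R,Z): not NE [P1→A gives 8>1; P3→X gives 9>2]
(B,S,X): not NE [P3→Y gives 9>1]
(B,S,Y): NE
(B,S,Z): not NE [P1→A gives 6>4; P2→R gives 6>0; P3→Y gives 9>1]

NE set: (B,S,Y)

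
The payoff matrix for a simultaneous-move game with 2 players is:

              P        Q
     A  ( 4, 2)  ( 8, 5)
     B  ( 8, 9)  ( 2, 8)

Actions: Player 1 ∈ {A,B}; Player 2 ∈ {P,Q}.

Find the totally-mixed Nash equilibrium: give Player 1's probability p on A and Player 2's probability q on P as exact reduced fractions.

p=1/4, q=3/5

P1 indiff ⇒ q·4+(1-q)·8 = q·8+(1-q)·2 ⇒ q(-4) = (1-q)(-6) ⇒ q = 3/5
P2 indiff ⇒ p·2+(1-p)·9 = p·5+(1-p)·8 ⇒ p(-3) = (1-p)(-1) ⇒ p = 1/4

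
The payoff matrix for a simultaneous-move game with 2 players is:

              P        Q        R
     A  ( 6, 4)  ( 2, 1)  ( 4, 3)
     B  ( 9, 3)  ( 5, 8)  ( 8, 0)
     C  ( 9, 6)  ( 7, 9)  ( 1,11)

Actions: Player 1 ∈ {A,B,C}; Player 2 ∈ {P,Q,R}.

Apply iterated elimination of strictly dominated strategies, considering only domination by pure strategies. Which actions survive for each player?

Remaining: P1:{B,C} P2:{Q,R}

P1 drop A (B beats it: P:9>6 Q:5>2 R:8>4)
P2 drop P (Q beats it: B:8>3 C:9>6)
P1→{B,C} P2→{Q,R}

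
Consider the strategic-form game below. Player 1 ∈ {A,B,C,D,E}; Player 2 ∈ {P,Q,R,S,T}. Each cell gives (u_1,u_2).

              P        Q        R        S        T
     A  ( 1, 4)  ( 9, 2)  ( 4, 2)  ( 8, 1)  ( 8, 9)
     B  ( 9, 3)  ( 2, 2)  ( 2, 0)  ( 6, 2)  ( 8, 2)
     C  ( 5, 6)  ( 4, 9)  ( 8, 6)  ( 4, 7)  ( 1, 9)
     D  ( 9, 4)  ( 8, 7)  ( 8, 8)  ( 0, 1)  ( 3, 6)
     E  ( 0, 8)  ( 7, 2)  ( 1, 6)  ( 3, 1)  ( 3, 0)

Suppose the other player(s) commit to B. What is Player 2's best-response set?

P2 best: {P}

u_2(P vs B) = 3
u_2(Q vs B) = 2
u_2(R vs B) = 0
u_2(S vs B) = 2
u_2(T vs B) = 2
max payoff 3 at {P}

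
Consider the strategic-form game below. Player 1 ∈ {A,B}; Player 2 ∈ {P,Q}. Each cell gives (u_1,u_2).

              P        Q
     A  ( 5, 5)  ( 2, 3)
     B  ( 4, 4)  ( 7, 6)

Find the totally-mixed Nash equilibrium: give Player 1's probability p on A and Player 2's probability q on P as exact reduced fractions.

(p,q) = (1/2, 5/6)

P1 indiff ⇒ q·5+(1-q)·2 = q·4+(1-q)·7 ⇒ q(1) = (1-q)(5) ⇒ q = 5/6
P2 indiff ⇒ p·5+(1-p)·4 = p·3+(1-p)·6 ⇒ p(2) = (1-p)(2) ⇒ p = 1/2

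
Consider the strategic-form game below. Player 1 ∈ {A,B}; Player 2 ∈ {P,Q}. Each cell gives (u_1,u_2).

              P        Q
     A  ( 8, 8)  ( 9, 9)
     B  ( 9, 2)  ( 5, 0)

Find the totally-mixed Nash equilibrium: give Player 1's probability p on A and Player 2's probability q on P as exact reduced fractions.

P1 indiff ⇒ q·8+(1-q)·9 = q·9+(1-q)·5 ⇒ q(-1) = (1-q)(-4) ⇒ q = 4/5
P2 indiff ⇒ p·8+(1-p)·2 = p·9+(1-p)·0 ⇒ p(-1) = (1-p)(-2) ⇒ p = 2/3

P1 mixes 2/3 on A; P2 mixes 4/5 on P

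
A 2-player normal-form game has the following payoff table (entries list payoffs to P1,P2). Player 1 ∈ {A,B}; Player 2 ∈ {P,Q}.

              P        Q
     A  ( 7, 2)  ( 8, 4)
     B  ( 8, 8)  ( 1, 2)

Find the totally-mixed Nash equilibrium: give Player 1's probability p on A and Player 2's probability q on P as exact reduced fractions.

P1 indiff ⇒ q·7+(1-q)·8 = q·8+(1-q)·1 ⇒ q(-1) = (1-q)(-7) ⇒ q = 7/8
P2 indiff ⇒ p·2+(1-p)·8 = p·4+(1-p)·2 ⇒ p(-2) = (1-p)(-6) ⇒ p = 3/4

p=3/4, q=7/8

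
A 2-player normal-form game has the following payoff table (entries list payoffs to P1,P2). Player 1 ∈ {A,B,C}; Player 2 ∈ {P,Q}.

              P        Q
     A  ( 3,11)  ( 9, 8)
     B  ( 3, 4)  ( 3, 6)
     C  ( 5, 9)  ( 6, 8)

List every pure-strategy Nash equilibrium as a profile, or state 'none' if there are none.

(A,P): not NE [P1→C gives 5>3]
(A,Q): not NE [P2→P gives 11>8]
(B,P): not NE [P1→C gives 5>3; P2→Q gives 6>4]
(B,Q): not NE [P1→A gives 9>3]
(C,P): NE
(C,Q): not NE [P1→A gives 9>6; P2→P gives 9>8]

PSNE = {(C,P)}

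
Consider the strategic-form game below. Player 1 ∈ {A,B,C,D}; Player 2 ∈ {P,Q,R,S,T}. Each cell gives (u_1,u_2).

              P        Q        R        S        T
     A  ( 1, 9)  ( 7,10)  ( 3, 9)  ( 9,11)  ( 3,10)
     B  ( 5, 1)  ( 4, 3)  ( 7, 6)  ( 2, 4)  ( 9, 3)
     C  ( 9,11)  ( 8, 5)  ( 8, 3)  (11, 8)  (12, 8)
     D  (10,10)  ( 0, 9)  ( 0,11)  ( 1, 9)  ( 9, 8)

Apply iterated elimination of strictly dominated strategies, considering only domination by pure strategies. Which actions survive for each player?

Survivors P1:{C,D} P2:{P,R}

P1 drop A (C beats it: P:9>1 Q:8>7 R:8>3 S:11>9 T:12>3)
P1 drop B (C beats it: P:9>5 Q:8>4 R:8>7 S:11>2 T:12>9)
P2 drop Q (P beats it: C:11>5 D:10>9)
P2 drop S (P beats it: C:11>8 D:10>9)
P2 drop T (P beats it: C:11>8 D:10>8)
P1→{C,D} P2→{P,R}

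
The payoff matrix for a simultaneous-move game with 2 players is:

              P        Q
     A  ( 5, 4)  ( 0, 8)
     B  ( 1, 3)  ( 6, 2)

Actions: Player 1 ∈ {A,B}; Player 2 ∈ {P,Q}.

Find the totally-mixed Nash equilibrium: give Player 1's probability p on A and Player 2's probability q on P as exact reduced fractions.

P1 indiff ⇒ q·5+(1-q)·0 = q·1+(1-q)·6 ⇒ q(4) = (1-q)(6) ⇒ q = 3/5
P2 indiff ⇒ p·4+(1-p)·3 = p·8+(1-p)·2 ⇒ p(-4) = (1-p)(-1) ⇒ p = 1/5

p=1/5, q=3/5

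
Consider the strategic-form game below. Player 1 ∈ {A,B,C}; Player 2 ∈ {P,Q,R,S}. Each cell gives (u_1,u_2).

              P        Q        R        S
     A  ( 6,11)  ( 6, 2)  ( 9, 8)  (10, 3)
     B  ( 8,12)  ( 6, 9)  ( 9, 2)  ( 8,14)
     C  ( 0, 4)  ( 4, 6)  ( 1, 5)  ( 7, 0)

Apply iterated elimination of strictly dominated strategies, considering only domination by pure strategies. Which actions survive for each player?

Remaining: P1:{A,B} P2:{P,S}

P1 drop C (A beats it: P:6>0 Q:6>4 R:9>1 S:10>7)
P2 drop Q (P beats it: A:11>2 B:12>9)
P2 drop R (P beats it: A:11>8 B:12>2)
P1→{A,B} P2→{P,S}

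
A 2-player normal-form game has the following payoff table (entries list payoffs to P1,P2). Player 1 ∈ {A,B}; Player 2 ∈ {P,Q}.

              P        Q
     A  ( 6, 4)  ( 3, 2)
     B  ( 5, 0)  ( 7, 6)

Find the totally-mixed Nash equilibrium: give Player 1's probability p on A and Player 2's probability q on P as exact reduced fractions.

(p,q) = (3/4, 4/5)

P1 indiff ⇒ q·6+(1-q)·3 = q·5+(1-q)·7 ⇒ q(1) = (1-q)(4) ⇒ q = 4/5
P2 indiff ⇒ p·4+(1-p)·0 = p·2+(1-p)·6 ⇒ p(2) = (1-p)(6) ⇒ p = 3/4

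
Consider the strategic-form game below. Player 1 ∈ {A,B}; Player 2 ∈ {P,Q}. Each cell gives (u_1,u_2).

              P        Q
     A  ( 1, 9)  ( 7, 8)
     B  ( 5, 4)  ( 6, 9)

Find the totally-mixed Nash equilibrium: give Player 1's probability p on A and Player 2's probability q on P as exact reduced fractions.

P1 indiff ⇒ q·1+(1-q)·7 = q·5+(1-q)·6 ⇒ q(-4) = (1-q)(-1) ⇒ q = 1/5
P2 indiff ⇒ p·9+(1-p)·4 = p·8+(1-p)·9 ⇒ p(1) = (1-p)(5) ⇒ p = 5/6

p=5/6, q=1/5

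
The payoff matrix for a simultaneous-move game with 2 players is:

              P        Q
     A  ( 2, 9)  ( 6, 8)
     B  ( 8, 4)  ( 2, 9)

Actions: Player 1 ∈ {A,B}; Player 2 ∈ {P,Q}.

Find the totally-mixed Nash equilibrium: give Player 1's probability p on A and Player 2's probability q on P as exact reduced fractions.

P1 mixes 5/6 on A; P2 mixes 2/5 on P

P1 indiff ⇒ q·2+(1-q)·6 = q·8+(1-q)·2 ⇒ q(-6) = (1-q)(-4) ⇒ q = 2/5
P2 indiff ⇒ p·9+(1-p)·4 = p·8+(1-p)·9 ⇒ p(1) = (1-p)(5) ⇒ p = 5/6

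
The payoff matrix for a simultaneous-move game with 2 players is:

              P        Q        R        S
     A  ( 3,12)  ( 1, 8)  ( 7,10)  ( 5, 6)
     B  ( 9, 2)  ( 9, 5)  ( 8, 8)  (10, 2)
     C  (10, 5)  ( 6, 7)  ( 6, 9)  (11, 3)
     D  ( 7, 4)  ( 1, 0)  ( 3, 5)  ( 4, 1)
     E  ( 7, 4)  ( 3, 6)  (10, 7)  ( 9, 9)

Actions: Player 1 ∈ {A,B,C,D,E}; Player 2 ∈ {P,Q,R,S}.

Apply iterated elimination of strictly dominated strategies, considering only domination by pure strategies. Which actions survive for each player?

P1 drop A (B beats it: P:9>3 Q:9>1 R:8>7 S:10>5)
P1 drop D (B beats it: P:9>7 Q:9>1 R:8>3 S:10>4)
P2 drop P (Q beats it: B:5>2 C:7>5 E:6>4)
P2 drop Q (R beats it: B:8>5 C:9>7 E:7>6)
P1→{B,C,E} P2→{R,S}

IESDS → P1:{B,C,E} P2:{R,S}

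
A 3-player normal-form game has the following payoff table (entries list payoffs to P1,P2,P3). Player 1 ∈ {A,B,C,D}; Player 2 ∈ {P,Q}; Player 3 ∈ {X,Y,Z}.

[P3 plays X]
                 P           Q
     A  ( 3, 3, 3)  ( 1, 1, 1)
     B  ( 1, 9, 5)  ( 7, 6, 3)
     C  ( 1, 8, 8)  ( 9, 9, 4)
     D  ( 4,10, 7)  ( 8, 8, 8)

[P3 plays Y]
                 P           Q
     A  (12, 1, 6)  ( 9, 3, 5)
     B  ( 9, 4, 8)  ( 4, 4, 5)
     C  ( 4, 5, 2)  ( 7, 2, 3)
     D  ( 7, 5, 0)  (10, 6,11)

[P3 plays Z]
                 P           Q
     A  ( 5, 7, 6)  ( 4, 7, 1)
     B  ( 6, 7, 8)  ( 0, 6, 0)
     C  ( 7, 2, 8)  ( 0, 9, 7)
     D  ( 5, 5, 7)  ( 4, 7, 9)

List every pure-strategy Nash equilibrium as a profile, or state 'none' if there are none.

Nash profiles: (D,P,X), (D,Q,Y)

(A,P,X): not NE [P1→D gives 4>3; P3→Z gives 6>3]
(A,P,Y): not NE [P2→Q gives 3>1]
(A,P,Z): not NE [P1→C gives 7>5]
(A,Q,X): not NE [P1→C gives 9>1; P2→P gives 3>1; P3→Y gives 5>1]
(A,Q,Y): not NE [P1→D gives 10>9]
(A,Q,Z): not NE [P3→Y gives 5>1]
(B,P,X): not NE [P1→D gives 4>1; P3→Z gives 8>5]
(B,P,Y): not NE [P1→A gives 12>9]
(B,P,Z): not NE [P1→C gives 7>6]
(B,Q,X): not NE [P1→C gives 9>7; P2→P gives 9>6; P3→Y gives 5>3]
(B,Q,Y): not NE [P1→D gives 10>4]
(B,Q,Z): not NE [P1→D gives 4>0; P2→P gives 7>6; P3→Y gives 5>0]
(C,P,X): not NE [P1→D gives 4>1; P2→Q gives 9>8]
(C,P,Y): not NE [P1→A gives 12>4; P3→Z gives 8>2]
(C,P,Z): not NE [P2→Q gives 9>2]
(C,Q,X): not NE [P3→Z gives 7>4]
(C,Q,Y): not NE [P1→D gives 10>7; P2→P gives 5>2; P3→Z gives 7>3]
(C,Q,Z): not NE [P1→D gives 4>0]
(D,P,X): NE
(D,P,Y): not NE [P1→A gives 12>7; P2→Q gives 6>5; P3→Z gives 7>0]
(D,P,Z): not NE [P1→C gives 7>5; P2→Q gives 7>5]
(D,Q,X): not NE [P1→C gives 9>8; P2→P gives 10>8; P3→Y gives 11>8]
(D,Q,Y): NE
(D,Q,Z): not NE [P3→Y gives 11>9]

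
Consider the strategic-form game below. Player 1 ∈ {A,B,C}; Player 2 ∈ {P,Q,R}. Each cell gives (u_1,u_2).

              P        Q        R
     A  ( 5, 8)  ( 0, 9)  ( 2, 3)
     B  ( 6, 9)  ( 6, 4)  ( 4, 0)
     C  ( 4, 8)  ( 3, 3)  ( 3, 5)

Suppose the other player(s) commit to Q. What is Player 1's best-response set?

BR_1 = {B}

u_1(A vs Q) = 0
u_1(B vs Q) = 6
u_1(C vs Q) = 3
max payoff 6 at {B}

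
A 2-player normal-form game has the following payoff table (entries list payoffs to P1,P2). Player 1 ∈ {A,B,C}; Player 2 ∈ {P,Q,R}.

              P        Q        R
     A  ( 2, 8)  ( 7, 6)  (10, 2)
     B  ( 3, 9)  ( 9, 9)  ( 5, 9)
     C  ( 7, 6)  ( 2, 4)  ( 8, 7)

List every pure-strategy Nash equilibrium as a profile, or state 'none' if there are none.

(A,P): not NE [P1→C gives 7>2]
(A,Q): not NE [P1→B gives 9>7; P2→P gives 8>6]
(A,R): not NE [P2→P gives 8>2]
(B,P): not NE [P1→C gives 7>3]
(B,Q): NE
(B,R): not NE [P1→A gives 10>5]
(C,P): not NE [P2→R gives 7>6]
(C,Q): not NE [P1→B gives 9>2; P2→R gives 7>4]
(C,R): not NE [P1→A gives 10>8]

Nash profiles: (B,Q)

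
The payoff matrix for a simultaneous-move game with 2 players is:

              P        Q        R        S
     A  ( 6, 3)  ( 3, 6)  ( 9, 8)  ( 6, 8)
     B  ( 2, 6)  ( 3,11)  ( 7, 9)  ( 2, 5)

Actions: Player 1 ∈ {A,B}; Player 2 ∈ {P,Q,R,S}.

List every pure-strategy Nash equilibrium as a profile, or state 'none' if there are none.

PSNE = {(A,R), (A,S), (B,Q)}

(A,P): not NE [P2→S gives 8>3]
(A,Q): not NE [P2→S gives 8>6]
(A,R): NE
(A,S): NE
(B,P): not NE [P1→A gives 6>2; P2→Q gives 11>6]
(B,Q): NE
(B,R): not NE [P1→A gives 9>7; P2→Q gives 11>9]
(B,S): not NE [P1→A gives 6>2; P2→Q gives 11>5]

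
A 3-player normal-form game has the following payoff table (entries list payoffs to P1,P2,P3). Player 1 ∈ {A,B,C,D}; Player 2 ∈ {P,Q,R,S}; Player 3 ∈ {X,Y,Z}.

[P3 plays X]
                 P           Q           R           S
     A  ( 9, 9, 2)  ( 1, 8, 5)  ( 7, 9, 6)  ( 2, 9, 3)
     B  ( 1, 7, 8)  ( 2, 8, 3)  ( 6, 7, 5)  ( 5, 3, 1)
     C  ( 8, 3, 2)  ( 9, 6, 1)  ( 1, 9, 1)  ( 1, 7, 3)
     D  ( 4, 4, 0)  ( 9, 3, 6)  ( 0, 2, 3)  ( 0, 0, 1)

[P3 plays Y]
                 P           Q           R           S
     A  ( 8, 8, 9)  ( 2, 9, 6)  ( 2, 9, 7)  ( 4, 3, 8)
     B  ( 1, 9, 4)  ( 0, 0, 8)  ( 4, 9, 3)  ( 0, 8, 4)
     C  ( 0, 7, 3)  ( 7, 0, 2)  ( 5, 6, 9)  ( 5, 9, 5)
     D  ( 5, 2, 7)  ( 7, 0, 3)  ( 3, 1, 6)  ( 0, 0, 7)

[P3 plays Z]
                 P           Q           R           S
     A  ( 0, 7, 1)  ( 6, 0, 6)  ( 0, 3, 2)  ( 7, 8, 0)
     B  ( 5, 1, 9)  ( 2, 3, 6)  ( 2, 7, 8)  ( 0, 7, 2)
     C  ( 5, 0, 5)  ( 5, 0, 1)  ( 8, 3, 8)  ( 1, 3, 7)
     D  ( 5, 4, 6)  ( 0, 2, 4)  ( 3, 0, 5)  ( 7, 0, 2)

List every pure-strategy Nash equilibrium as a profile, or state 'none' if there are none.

PSNE: ∅

(A,P,X): not NE [P3→Y gives 9>2]
(A,P,Y): not NE [P2→R gives 9>8]
(A,P,Z): not NE [P1→D gives 5>0; P2→S gives 8>7; P3→Y gives 9>1]
(A,Q,X): not NE [P1→D gives 9>1; P2→S gives 9>8; P3→Z gives 6>5]
(A,Q,Y): not NE [P1→D gives 7>2]
(A,Q,Z): not NE [P2→S gives 8>0]
(A,R,X): not NE [P3→Y gives 7>6]
(A,R,Y): not NE [P1→C gives 5>2]
(A,R,Z): not NE [P1→C gives 8>0; P2→S gives 8>3; P3→Y gives 7>2]
(A,S,X): not NE [P1→B gives 5>2; P3→Y gives 8>3]
(A,S,Y): not NE [P1→C gives 5>4; P2→R gives 9>3]
(A,S,Z): not NE [P3→Y gives 8>0]
(B,P,X): not NE [P1→A gives 9>1; P2→Q gives 8>7; P3→Z gives 9>8]
(B,P,Y): not NE [P1→A gives 8>1; P3→Z gives 9>4]
(B,P,Z): not NE [P2→S gives 7>1]
(B,Q,X): not NE [P1→D gives 9>2; P3→Y gives 8>3]
(B,Q,Y): not NE [P1→D gives 7>0; P2→R gives 9>0]
(B,Q,Z): not NE [P1→A gives 6>2; P2→S gives 7>3; P3→Y gives 8>6]
(B,R,X): not NE [P1→A gives 7>6; P2→Q gives 8>7; P3→Z gives 8>5]
(B,R,Y): not NE [P1→C gives 5>4; P3→Z gives 8>3]
(B,R,Z): not NE [P1→C gives 8>2]
(B,S,X): not NE [P2→Q gives 8>3; P3→Y gives 4>1]
(B,S,Y): not NE [P1→C gives 5>0; P2→R gives 9>8]
(B,S,Z): not NE [P1→D gives 7>0; P3→Y gives 4>2]
(C,P,X): not NE [P1→A gives 9>8; P2→R gives 9>3; P3→Z gives 5>2]
(C,P,Y): not NE [P1→A gives 8>0; P2→S gives 9>7; P3→Z gives 5>3]
(C,P,Z): not NE [P2→S gives 3>0]
(C,Q,X): not NE [P2→R gives 9>6; P3→Y gives 2>1]
(C,Q,Y): not NE [P2→S gives 9>0]
(C,Q,Z): not NE [P1→A gives 6>5; P2→S gives 3>0; P3→Y gives 2>1]
(C,R,X): not NE [P1→A gives 7>1; P3→Y gives 9>1]
(C,R,Y): not NE [P2→S gives 9>6]
(C,R,Z): not NE [P3→Y gives 9>8]
(C,S,X): not NE [P1→B gives 5>1; P2→R gives 9>7; P3→Z gives 7>3]
(C,S,Y): not NE [P3→Z gives 7>5]
(C,S,Z): not NE [P1→D gives 7>1]
(D,P,X): not NE [P1→A gives 9>4; P3→Y gives 7>0]
(D,P,Y): not NE [P1→A gives 8>5]
(D,P,Z): not NE [P3→Y gives 7>6]
(D,Q,X): not NE [P2→P gives 4>3]
(D,Q,Y): not NE [P2→P gives 2>0; P3→X gives 6>3]
(D,Q,Z): not NE [P1→A gives 6>0; P2→P gives 4>2; P3→X gives 6>4]
(D,R,X): not NE [P1→A gives 7>0; P2→P gives 4>2; P3→Y gives 6>3]
(D,R,Y): not NE [P1→C gives 5>3; P2→P gives 2>1]
(D,R,Z): not NE [P1→C gives 8>3; P2→P gives 4>0; P3→Y gives 6>5]
(D,S,X): not NE [P1→B gives 5>0; P2→P gives 4>0; P3→Y gives 7>1]
(D,S,Y): not NE [P1→C gives 5>0; P2→P gives 2>0]
(D,S,Z): not NE [P2→P gives 4>0; P3→Y gives 7>2]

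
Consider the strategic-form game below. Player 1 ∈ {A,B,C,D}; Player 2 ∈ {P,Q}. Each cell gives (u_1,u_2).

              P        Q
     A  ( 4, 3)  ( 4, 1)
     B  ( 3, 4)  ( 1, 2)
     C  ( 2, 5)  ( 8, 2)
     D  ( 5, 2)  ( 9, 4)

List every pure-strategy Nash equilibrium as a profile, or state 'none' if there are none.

NE set: (D,Q)

(A,P): not NE [P1→D gives 5>4]
(A,Q): not NE [P1→D gives 9>4; P2→P gives 3>1]
(B,P): not NE [P1→D gives 5>3]
(B,Q): not NE [P1→D gives 9>1; P2→P gives 4>2]
(C,P): not NE [P1→D gives 5>2]
(C,Q): not NE [P1→D gives 9>8; P2→P gives 5>2]
(D,P): not NE [P2→Q gives 4>2]
(D,Q): NE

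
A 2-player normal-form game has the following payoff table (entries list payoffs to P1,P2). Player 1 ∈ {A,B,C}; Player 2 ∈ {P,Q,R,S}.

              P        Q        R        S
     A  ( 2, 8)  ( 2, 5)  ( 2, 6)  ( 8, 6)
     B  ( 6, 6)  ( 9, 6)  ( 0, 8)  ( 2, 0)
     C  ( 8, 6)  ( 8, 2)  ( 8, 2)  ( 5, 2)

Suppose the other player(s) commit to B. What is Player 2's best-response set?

argmax u_2 = {R}

u_2(P vs B) = 6
u_2(Q vs B) = 6
u_2(R vs B) = 8
u_2(S vs B) = 0
max payoff 8 at {R}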